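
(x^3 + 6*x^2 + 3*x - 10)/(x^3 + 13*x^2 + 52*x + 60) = (x - 1)/(x + 6)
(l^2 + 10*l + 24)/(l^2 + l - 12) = (l + 6)/(l - 3)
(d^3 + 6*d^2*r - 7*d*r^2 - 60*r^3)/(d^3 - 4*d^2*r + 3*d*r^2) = (-d^2 - 9*d*r - 20*r^2)/(d*(-d + r))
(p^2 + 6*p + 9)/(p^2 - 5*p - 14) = (p^2 + 6*p + 9)/(p^2 - 5*p - 14)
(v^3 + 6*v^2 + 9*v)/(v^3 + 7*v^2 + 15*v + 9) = v/(v + 1)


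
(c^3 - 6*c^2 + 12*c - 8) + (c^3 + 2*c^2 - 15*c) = 2*c^3 - 4*c^2 - 3*c - 8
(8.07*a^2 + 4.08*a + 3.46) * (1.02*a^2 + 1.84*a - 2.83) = 8.2314*a^4 + 19.0104*a^3 - 11.8017*a^2 - 5.18*a - 9.7918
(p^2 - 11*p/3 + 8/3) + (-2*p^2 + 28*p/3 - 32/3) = -p^2 + 17*p/3 - 8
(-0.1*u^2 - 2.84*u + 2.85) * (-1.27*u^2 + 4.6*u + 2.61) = 0.127*u^4 + 3.1468*u^3 - 16.9445*u^2 + 5.6976*u + 7.4385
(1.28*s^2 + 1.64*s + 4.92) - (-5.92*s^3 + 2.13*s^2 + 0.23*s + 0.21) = 5.92*s^3 - 0.85*s^2 + 1.41*s + 4.71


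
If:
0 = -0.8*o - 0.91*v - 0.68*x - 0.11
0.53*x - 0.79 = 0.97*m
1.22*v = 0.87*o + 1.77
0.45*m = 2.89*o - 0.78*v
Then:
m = -2.06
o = 0.09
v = 1.51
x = -2.29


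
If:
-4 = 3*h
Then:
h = -4/3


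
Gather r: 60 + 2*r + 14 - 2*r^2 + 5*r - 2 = -2*r^2 + 7*r + 72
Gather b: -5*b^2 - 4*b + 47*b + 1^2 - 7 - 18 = -5*b^2 + 43*b - 24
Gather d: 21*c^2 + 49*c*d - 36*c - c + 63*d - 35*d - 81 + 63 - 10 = 21*c^2 - 37*c + d*(49*c + 28) - 28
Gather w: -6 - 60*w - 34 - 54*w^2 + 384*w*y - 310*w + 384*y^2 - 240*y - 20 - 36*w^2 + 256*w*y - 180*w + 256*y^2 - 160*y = -90*w^2 + w*(640*y - 550) + 640*y^2 - 400*y - 60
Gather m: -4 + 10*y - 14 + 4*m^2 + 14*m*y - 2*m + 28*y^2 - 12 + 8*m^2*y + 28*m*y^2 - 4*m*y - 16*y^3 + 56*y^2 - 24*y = m^2*(8*y + 4) + m*(28*y^2 + 10*y - 2) - 16*y^3 + 84*y^2 - 14*y - 30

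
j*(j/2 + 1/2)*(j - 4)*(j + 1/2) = j^4/2 - 5*j^3/4 - 11*j^2/4 - j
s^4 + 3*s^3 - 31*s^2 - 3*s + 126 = (s - 3)^2*(s + 2)*(s + 7)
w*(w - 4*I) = w^2 - 4*I*w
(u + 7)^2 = u^2 + 14*u + 49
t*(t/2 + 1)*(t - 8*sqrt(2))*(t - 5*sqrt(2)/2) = t^4/2 - 21*sqrt(2)*t^3/4 + t^3 - 21*sqrt(2)*t^2/2 + 20*t^2 + 40*t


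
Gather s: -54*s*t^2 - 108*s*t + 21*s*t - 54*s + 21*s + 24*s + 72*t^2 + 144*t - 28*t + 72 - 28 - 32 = s*(-54*t^2 - 87*t - 9) + 72*t^2 + 116*t + 12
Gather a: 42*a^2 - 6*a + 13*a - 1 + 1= 42*a^2 + 7*a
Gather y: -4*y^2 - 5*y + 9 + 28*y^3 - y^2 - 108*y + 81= 28*y^3 - 5*y^2 - 113*y + 90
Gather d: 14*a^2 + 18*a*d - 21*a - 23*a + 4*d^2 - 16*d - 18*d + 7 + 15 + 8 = 14*a^2 - 44*a + 4*d^2 + d*(18*a - 34) + 30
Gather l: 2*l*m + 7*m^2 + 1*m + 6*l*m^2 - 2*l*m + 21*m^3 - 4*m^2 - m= 6*l*m^2 + 21*m^3 + 3*m^2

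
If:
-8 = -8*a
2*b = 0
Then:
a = 1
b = 0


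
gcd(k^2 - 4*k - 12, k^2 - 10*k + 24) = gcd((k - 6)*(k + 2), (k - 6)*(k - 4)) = k - 6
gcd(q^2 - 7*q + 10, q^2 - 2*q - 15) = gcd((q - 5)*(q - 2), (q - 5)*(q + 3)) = q - 5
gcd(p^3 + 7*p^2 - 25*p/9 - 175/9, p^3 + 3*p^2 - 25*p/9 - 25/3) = p^2 - 25/9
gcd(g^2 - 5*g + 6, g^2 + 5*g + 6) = 1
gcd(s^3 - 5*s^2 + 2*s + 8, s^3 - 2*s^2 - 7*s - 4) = s^2 - 3*s - 4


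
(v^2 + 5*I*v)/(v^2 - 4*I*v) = (v + 5*I)/(v - 4*I)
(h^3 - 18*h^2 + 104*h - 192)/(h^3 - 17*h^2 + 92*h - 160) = (h - 6)/(h - 5)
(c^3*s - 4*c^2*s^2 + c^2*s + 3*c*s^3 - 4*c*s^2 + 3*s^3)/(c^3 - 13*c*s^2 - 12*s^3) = s*(-c^3 + 4*c^2*s - c^2 - 3*c*s^2 + 4*c*s - 3*s^2)/(-c^3 + 13*c*s^2 + 12*s^3)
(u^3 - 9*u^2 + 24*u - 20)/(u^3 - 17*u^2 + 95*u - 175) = (u^2 - 4*u + 4)/(u^2 - 12*u + 35)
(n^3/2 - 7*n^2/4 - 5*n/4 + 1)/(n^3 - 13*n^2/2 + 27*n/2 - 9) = (2*n^3 - 7*n^2 - 5*n + 4)/(2*(2*n^3 - 13*n^2 + 27*n - 18))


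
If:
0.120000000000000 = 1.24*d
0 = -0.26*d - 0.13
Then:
No Solution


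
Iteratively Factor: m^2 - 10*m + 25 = (m - 5)*(m - 5)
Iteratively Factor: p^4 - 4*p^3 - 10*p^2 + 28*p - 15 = (p - 5)*(p^3 + p^2 - 5*p + 3) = (p - 5)*(p + 3)*(p^2 - 2*p + 1) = (p - 5)*(p - 1)*(p + 3)*(p - 1)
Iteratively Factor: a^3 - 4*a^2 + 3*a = (a)*(a^2 - 4*a + 3) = a*(a - 1)*(a - 3)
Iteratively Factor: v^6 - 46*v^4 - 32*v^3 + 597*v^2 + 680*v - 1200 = (v + 4)*(v^5 - 4*v^4 - 30*v^3 + 88*v^2 + 245*v - 300) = (v - 1)*(v + 4)*(v^4 - 3*v^3 - 33*v^2 + 55*v + 300) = (v - 5)*(v - 1)*(v + 4)*(v^3 + 2*v^2 - 23*v - 60) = (v - 5)*(v - 1)*(v + 3)*(v + 4)*(v^2 - v - 20) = (v - 5)*(v - 1)*(v + 3)*(v + 4)^2*(v - 5)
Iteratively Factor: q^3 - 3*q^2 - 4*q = (q + 1)*(q^2 - 4*q) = q*(q + 1)*(q - 4)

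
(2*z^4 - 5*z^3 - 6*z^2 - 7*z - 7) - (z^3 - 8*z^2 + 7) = 2*z^4 - 6*z^3 + 2*z^2 - 7*z - 14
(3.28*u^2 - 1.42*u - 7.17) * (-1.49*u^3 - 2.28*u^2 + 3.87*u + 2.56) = -4.8872*u^5 - 5.3626*u^4 + 26.6145*u^3 + 19.249*u^2 - 31.3831*u - 18.3552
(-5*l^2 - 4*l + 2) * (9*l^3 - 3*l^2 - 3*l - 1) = -45*l^5 - 21*l^4 + 45*l^3 + 11*l^2 - 2*l - 2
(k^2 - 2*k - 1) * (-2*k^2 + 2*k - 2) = -2*k^4 + 6*k^3 - 4*k^2 + 2*k + 2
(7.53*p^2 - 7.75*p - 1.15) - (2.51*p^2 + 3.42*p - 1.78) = 5.02*p^2 - 11.17*p + 0.63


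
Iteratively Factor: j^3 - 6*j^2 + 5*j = (j - 5)*(j^2 - j) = j*(j - 5)*(j - 1)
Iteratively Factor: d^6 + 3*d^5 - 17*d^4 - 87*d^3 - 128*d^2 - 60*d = (d + 1)*(d^5 + 2*d^4 - 19*d^3 - 68*d^2 - 60*d) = (d + 1)*(d + 3)*(d^4 - d^3 - 16*d^2 - 20*d) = (d + 1)*(d + 2)*(d + 3)*(d^3 - 3*d^2 - 10*d) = (d - 5)*(d + 1)*(d + 2)*(d + 3)*(d^2 + 2*d) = (d - 5)*(d + 1)*(d + 2)^2*(d + 3)*(d)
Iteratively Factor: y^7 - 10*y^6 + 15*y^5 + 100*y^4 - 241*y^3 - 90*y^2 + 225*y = (y - 3)*(y^6 - 7*y^5 - 6*y^4 + 82*y^3 + 5*y^2 - 75*y) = (y - 3)*(y + 3)*(y^5 - 10*y^4 + 24*y^3 + 10*y^2 - 25*y) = (y - 5)*(y - 3)*(y + 3)*(y^4 - 5*y^3 - y^2 + 5*y) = (y - 5)^2*(y - 3)*(y + 3)*(y^3 - y) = (y - 5)^2*(y - 3)*(y - 1)*(y + 3)*(y^2 + y) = y*(y - 5)^2*(y - 3)*(y - 1)*(y + 3)*(y + 1)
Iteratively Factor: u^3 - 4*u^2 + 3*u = (u)*(u^2 - 4*u + 3) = u*(u - 3)*(u - 1)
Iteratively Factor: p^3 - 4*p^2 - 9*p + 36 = (p - 4)*(p^2 - 9) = (p - 4)*(p + 3)*(p - 3)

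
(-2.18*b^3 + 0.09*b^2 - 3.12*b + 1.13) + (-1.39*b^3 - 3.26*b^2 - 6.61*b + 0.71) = -3.57*b^3 - 3.17*b^2 - 9.73*b + 1.84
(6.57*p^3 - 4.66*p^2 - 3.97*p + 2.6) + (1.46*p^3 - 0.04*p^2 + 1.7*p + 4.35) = 8.03*p^3 - 4.7*p^2 - 2.27*p + 6.95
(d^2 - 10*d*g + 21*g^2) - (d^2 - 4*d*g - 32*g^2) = -6*d*g + 53*g^2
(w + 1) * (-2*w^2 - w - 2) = -2*w^3 - 3*w^2 - 3*w - 2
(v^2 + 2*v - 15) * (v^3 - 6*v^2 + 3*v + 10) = v^5 - 4*v^4 - 24*v^3 + 106*v^2 - 25*v - 150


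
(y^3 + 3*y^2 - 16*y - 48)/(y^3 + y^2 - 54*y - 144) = (y^2 - 16)/(y^2 - 2*y - 48)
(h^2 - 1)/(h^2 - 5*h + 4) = (h + 1)/(h - 4)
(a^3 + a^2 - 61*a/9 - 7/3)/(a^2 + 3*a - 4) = (a^3 + a^2 - 61*a/9 - 7/3)/(a^2 + 3*a - 4)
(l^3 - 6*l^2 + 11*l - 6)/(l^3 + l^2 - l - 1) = (l^2 - 5*l + 6)/(l^2 + 2*l + 1)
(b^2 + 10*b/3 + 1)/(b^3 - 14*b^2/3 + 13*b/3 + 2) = (b + 3)/(b^2 - 5*b + 6)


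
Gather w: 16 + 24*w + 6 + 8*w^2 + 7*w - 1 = 8*w^2 + 31*w + 21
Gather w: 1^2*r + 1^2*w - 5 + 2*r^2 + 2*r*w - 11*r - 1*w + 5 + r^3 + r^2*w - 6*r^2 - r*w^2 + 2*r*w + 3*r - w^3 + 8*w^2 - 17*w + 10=r^3 - 4*r^2 - 7*r - w^3 + w^2*(8 - r) + w*(r^2 + 4*r - 17) + 10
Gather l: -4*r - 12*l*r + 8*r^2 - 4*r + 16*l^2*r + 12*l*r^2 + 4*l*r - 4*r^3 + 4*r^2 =16*l^2*r + l*(12*r^2 - 8*r) - 4*r^3 + 12*r^2 - 8*r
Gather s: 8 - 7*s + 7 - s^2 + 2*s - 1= -s^2 - 5*s + 14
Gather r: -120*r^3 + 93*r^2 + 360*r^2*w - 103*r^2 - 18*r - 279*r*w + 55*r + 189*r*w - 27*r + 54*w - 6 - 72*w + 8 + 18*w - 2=-120*r^3 + r^2*(360*w - 10) + r*(10 - 90*w)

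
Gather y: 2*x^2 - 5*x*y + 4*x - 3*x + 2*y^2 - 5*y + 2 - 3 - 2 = 2*x^2 + x + 2*y^2 + y*(-5*x - 5) - 3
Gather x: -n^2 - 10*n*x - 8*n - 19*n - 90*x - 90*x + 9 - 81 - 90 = -n^2 - 27*n + x*(-10*n - 180) - 162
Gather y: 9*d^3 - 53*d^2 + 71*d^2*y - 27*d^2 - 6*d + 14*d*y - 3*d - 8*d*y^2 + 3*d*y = 9*d^3 - 80*d^2 - 8*d*y^2 - 9*d + y*(71*d^2 + 17*d)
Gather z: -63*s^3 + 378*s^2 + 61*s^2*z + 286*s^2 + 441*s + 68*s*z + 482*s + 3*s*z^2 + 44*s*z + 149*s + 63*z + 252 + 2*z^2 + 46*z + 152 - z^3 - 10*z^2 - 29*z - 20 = -63*s^3 + 664*s^2 + 1072*s - z^3 + z^2*(3*s - 8) + z*(61*s^2 + 112*s + 80) + 384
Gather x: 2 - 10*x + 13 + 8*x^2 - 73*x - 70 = 8*x^2 - 83*x - 55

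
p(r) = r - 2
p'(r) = 1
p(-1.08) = -3.08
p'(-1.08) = 1.00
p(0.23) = -1.77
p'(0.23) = 1.00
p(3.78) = 1.78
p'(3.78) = 1.00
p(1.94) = -0.06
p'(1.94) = 1.00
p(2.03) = 0.03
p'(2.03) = 1.00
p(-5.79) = -7.79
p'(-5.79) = 1.00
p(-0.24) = -2.24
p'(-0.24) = 1.00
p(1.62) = -0.38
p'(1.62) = 1.00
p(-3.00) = -5.00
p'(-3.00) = 1.00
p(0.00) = -2.00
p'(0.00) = 1.00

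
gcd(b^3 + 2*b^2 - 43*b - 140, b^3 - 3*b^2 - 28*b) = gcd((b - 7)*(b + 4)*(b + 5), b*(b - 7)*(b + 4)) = b^2 - 3*b - 28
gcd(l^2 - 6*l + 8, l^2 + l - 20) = l - 4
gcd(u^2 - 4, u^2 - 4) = u^2 - 4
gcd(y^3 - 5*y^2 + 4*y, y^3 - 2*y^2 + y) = y^2 - y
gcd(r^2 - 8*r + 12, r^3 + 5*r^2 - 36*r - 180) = r - 6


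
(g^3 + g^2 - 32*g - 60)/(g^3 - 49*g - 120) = (g^2 - 4*g - 12)/(g^2 - 5*g - 24)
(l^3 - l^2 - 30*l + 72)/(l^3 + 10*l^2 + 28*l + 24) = (l^2 - 7*l + 12)/(l^2 + 4*l + 4)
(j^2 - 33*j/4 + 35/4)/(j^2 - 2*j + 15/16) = 4*(j - 7)/(4*j - 3)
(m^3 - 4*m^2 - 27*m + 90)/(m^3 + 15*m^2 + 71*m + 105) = (m^2 - 9*m + 18)/(m^2 + 10*m + 21)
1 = 1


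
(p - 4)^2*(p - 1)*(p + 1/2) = p^4 - 17*p^3/2 + 39*p^2/2 - 4*p - 8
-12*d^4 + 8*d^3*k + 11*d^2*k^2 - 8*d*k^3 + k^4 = (-6*d + k)*(-2*d + k)*(-d + k)*(d + k)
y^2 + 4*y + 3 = (y + 1)*(y + 3)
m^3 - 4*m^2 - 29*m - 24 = (m - 8)*(m + 1)*(m + 3)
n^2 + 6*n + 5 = (n + 1)*(n + 5)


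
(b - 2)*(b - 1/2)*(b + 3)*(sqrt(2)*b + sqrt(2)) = sqrt(2)*b^4 + 3*sqrt(2)*b^3/2 - 6*sqrt(2)*b^2 - 7*sqrt(2)*b/2 + 3*sqrt(2)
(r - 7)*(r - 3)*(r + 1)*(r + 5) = r^4 - 4*r^3 - 34*r^2 + 76*r + 105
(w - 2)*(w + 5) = w^2 + 3*w - 10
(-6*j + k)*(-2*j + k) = 12*j^2 - 8*j*k + k^2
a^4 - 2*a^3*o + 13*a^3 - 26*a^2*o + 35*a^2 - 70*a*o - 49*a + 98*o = (a - 1)*(a + 7)^2*(a - 2*o)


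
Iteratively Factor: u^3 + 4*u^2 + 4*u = (u + 2)*(u^2 + 2*u) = u*(u + 2)*(u + 2)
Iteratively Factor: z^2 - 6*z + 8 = (z - 4)*(z - 2)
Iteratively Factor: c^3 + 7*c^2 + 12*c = (c + 4)*(c^2 + 3*c) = c*(c + 4)*(c + 3)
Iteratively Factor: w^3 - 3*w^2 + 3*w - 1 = (w - 1)*(w^2 - 2*w + 1) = (w - 1)^2*(w - 1)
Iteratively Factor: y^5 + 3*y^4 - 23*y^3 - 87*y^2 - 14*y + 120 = (y + 4)*(y^4 - y^3 - 19*y^2 - 11*y + 30) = (y + 3)*(y + 4)*(y^3 - 4*y^2 - 7*y + 10) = (y - 1)*(y + 3)*(y + 4)*(y^2 - 3*y - 10) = (y - 5)*(y - 1)*(y + 3)*(y + 4)*(y + 2)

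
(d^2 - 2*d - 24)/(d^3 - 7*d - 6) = (-d^2 + 2*d + 24)/(-d^3 + 7*d + 6)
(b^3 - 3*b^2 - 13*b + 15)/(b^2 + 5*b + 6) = (b^2 - 6*b + 5)/(b + 2)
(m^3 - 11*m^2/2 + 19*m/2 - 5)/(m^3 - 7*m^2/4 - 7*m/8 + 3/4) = 4*(2*m^2 - 7*m + 5)/(8*m^2 + 2*m - 3)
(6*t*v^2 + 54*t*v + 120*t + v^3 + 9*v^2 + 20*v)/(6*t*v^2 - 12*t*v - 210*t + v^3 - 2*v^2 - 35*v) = (v + 4)/(v - 7)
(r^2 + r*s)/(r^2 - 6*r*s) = (r + s)/(r - 6*s)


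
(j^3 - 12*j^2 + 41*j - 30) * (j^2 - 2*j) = j^5 - 14*j^4 + 65*j^3 - 112*j^2 + 60*j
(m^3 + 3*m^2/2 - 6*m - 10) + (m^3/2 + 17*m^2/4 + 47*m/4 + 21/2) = 3*m^3/2 + 23*m^2/4 + 23*m/4 + 1/2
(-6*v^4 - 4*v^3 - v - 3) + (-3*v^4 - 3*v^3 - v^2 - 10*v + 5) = -9*v^4 - 7*v^3 - v^2 - 11*v + 2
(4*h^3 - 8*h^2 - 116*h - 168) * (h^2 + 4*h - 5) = 4*h^5 + 8*h^4 - 168*h^3 - 592*h^2 - 92*h + 840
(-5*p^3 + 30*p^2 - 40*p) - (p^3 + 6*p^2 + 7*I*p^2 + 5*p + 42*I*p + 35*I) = -6*p^3 + 24*p^2 - 7*I*p^2 - 45*p - 42*I*p - 35*I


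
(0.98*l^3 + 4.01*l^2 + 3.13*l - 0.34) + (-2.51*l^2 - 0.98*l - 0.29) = 0.98*l^3 + 1.5*l^2 + 2.15*l - 0.63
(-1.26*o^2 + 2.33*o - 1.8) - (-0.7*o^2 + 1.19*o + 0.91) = -0.56*o^2 + 1.14*o - 2.71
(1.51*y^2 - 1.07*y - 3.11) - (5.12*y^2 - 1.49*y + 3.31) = -3.61*y^2 + 0.42*y - 6.42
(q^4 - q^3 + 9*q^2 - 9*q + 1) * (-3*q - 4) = -3*q^5 - q^4 - 23*q^3 - 9*q^2 + 33*q - 4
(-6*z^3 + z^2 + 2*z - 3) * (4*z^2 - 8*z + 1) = -24*z^5 + 52*z^4 - 6*z^3 - 27*z^2 + 26*z - 3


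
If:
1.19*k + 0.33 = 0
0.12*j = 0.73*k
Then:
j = -1.69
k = -0.28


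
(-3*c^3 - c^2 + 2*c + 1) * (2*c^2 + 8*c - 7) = -6*c^5 - 26*c^4 + 17*c^3 + 25*c^2 - 6*c - 7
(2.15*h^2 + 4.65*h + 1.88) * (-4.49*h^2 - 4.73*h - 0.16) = -9.6535*h^4 - 31.048*h^3 - 30.7797*h^2 - 9.6364*h - 0.3008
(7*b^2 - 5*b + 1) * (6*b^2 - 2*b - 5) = 42*b^4 - 44*b^3 - 19*b^2 + 23*b - 5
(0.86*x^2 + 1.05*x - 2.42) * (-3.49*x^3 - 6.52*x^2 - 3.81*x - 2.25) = -3.0014*x^5 - 9.2717*x^4 - 1.6768*x^3 + 9.8429*x^2 + 6.8577*x + 5.445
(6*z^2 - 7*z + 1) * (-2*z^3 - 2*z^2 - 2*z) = -12*z^5 + 2*z^4 + 12*z^2 - 2*z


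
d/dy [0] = 0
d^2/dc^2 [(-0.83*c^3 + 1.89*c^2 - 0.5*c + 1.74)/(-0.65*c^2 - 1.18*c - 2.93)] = (4.44089209850063e-16*c^5 + 1.33226762955019e-15*c^4 + 2.471674*c^3 + 34.403982*c^2 + 29.031822*c - 34.126214)/(0.274625*c^6 + 1.49565*c^5 + 6.428955*c^4 + 15.126892*c^3 + 28.979751*c^2 + 30.390546*c + 25.153757)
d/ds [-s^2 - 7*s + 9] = -2*s - 7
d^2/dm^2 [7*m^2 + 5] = 14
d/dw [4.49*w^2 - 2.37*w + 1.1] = 8.98*w - 2.37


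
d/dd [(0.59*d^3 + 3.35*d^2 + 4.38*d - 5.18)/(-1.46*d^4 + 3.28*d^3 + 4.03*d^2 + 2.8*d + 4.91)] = (0.8614*d^6 + 9.782*d^5 + 10.5741*d^4 - 55.68*d^3 + 51.3905*d^2 + 74.6478*d + 36.0098)/(2.1316*d^8 - 9.5776*d^7 - 1.0092*d^6 + 18.2608*d^5 + 20.2717*d^4 + 54.7776*d^3 + 47.4146*d^2 + 27.496*d + 24.1081)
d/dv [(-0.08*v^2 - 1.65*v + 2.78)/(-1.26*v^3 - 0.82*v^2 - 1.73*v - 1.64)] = (-0.1008*v^4 - 4.158*v^3 + 9.2938*v^2 + 4.8216*v + 7.5154)/(1.5876*v^6 + 2.0664*v^5 + 5.032*v^4 + 6.97*v^3 + 5.6825*v^2 + 5.6744*v + 2.6896)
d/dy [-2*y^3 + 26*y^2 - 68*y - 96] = -6*y^2 + 52*y - 68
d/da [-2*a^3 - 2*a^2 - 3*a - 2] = -6*a^2 - 4*a - 3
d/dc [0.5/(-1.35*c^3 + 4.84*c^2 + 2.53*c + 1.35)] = (2.025*c^2 - 4.84*c - 1.265)/(-1.35*c^3 + 4.84*c^2 + 2.53*c + 1.35)^2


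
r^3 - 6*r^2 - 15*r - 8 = (r - 8)*(r + 1)^2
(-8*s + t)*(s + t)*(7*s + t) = -56*s^3 - 57*s^2*t + t^3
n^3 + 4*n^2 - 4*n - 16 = (n - 2)*(n + 2)*(n + 4)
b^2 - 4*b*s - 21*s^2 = (b - 7*s)*(b + 3*s)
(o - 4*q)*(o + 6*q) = o^2 + 2*o*q - 24*q^2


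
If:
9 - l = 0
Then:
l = 9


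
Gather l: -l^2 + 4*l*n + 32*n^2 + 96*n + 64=-l^2 + 4*l*n + 32*n^2 + 96*n + 64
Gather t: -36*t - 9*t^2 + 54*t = -9*t^2 + 18*t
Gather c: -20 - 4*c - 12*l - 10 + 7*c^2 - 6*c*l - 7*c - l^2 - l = 7*c^2 + c*(-6*l - 11) - l^2 - 13*l - 30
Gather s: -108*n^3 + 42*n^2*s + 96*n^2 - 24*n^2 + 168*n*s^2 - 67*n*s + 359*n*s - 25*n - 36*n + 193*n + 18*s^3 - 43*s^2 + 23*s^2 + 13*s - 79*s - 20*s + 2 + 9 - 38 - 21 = -108*n^3 + 72*n^2 + 132*n + 18*s^3 + s^2*(168*n - 20) + s*(42*n^2 + 292*n - 86) - 48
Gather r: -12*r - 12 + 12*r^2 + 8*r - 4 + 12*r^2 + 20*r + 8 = 24*r^2 + 16*r - 8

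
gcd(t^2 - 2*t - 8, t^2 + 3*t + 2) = t + 2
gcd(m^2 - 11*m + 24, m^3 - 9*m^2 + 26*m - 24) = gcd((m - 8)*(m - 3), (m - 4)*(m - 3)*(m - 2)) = m - 3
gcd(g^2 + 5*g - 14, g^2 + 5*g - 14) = g^2 + 5*g - 14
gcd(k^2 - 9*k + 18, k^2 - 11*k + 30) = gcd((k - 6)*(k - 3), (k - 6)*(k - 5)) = k - 6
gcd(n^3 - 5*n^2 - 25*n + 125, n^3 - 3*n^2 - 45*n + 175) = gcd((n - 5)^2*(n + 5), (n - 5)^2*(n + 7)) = n^2 - 10*n + 25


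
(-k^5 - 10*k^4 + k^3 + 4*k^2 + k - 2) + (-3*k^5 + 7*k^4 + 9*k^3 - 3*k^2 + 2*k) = -4*k^5 - 3*k^4 + 10*k^3 + k^2 + 3*k - 2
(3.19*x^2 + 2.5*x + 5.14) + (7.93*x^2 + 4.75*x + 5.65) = 11.12*x^2 + 7.25*x + 10.79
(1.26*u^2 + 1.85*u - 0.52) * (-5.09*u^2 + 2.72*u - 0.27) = -6.4134*u^4 - 5.9893*u^3 + 7.3386*u^2 - 1.9139*u + 0.1404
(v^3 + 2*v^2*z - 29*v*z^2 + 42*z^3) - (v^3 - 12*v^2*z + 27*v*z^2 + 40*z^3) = 14*v^2*z - 56*v*z^2 + 2*z^3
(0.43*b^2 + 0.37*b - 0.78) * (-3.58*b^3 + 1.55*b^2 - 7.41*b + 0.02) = -1.5394*b^5 - 0.6581*b^4 + 0.1796*b^3 - 3.9421*b^2 + 5.7872*b - 0.0156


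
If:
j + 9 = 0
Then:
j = -9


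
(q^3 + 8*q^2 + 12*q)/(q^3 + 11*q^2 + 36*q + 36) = q/(q + 3)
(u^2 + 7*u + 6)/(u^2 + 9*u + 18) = (u + 1)/(u + 3)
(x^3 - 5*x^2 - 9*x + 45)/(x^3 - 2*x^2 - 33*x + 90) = (x + 3)/(x + 6)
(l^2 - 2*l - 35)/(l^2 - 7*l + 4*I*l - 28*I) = (l + 5)/(l + 4*I)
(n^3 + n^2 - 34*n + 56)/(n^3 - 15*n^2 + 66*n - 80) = (n^2 + 3*n - 28)/(n^2 - 13*n + 40)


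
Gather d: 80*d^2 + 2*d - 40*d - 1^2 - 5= 80*d^2 - 38*d - 6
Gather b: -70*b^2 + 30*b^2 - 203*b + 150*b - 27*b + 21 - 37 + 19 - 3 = -40*b^2 - 80*b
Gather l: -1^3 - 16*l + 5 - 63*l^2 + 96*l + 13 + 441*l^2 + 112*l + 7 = 378*l^2 + 192*l + 24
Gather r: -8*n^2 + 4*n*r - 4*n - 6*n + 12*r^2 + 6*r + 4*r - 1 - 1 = -8*n^2 - 10*n + 12*r^2 + r*(4*n + 10) - 2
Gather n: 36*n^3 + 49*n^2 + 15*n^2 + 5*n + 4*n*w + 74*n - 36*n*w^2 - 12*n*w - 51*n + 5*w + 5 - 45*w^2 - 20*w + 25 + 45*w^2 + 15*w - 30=36*n^3 + 64*n^2 + n*(-36*w^2 - 8*w + 28)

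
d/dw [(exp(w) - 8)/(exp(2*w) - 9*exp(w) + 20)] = (-(exp(w) - 8)*(2*exp(w) - 9) + exp(2*w) - 9*exp(w) + 20)*exp(w)/(exp(2*w) - 9*exp(w) + 20)^2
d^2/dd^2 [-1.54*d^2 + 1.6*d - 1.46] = -3.08000000000000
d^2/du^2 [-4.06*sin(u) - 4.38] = 4.06*sin(u)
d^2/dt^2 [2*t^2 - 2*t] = 4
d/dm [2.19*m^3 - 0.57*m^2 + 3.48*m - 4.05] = 6.57*m^2 - 1.14*m + 3.48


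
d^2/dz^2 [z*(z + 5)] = 2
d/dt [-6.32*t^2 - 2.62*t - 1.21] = -12.64*t - 2.62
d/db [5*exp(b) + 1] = 5*exp(b)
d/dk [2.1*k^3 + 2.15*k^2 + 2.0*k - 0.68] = 6.3*k^2 + 4.3*k + 2.0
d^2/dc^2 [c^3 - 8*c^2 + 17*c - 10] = 6*c - 16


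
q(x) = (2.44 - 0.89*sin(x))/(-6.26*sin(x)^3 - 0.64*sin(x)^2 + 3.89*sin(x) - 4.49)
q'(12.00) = 0.19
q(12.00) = -0.50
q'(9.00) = -0.21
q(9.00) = -0.60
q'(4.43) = -1.12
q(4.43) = -1.01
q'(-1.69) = -0.68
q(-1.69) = -1.16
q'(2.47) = -0.60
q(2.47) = -0.49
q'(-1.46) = 0.64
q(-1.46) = -1.17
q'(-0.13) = -0.20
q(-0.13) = -0.51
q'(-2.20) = -0.72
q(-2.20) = -0.67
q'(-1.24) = 1.13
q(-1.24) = -0.95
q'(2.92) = 0.19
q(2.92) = -0.60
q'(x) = (2.44 - 0.89*sin(x))*(18.78*sin(x)^2*cos(x) + 1.28*sin(x)*cos(x) - 3.89*cos(x))/(-6.26*sin(x)^3 - 0.64*sin(x)^2 + 3.89*sin(x) - 4.49)^2 - 0.89*cos(x)/(-6.26*sin(x)^3 - 0.64*sin(x)^2 + 3.89*sin(x) - 4.49) = (-11.1428*sin(x)^3 + 45.2536*sin(x)^2 + 3.1232*sin(x) - 5.4955)*cos(x)/(39.1876*sin(x)^6 + 8.0128*sin(x)^5 - 48.2932*sin(x)^4 + 51.2356*sin(x)^3 + 20.8793*sin(x)^2 - 34.9322*sin(x) + 20.1601)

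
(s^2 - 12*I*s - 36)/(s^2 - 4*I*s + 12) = (s - 6*I)/(s + 2*I)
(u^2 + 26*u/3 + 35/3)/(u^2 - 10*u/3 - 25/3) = (u + 7)/(u - 5)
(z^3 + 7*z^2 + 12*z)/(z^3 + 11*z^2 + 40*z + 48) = z/(z + 4)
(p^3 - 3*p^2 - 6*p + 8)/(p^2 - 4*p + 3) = (p^2 - 2*p - 8)/(p - 3)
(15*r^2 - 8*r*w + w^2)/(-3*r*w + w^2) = (-5*r + w)/w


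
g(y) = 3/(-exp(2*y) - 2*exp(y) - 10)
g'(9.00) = 0.00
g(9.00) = 0.00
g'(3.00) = 0.01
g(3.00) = -0.00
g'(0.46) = 0.10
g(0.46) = -0.19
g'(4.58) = 0.00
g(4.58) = -0.00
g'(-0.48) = 0.04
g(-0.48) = -0.26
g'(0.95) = 0.12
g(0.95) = -0.14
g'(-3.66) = 0.00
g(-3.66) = -0.30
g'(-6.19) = 0.00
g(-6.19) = -0.30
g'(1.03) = 0.12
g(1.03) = -0.13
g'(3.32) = 0.01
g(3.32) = -0.00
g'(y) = 3*(2*exp(2*y) + 2*exp(y))/(-exp(2*y) - 2*exp(y) - 10)^2 = 6*(exp(y) + 1)*exp(y)/(exp(2*y) + 2*exp(y) + 10)^2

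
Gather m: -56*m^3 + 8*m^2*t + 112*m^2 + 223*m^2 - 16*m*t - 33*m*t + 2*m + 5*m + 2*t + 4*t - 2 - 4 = -56*m^3 + m^2*(8*t + 335) + m*(7 - 49*t) + 6*t - 6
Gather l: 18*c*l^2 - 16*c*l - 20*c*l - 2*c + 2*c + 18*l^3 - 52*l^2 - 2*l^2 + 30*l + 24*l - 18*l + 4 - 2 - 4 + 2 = 18*l^3 + l^2*(18*c - 54) + l*(36 - 36*c)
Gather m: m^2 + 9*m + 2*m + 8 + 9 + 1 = m^2 + 11*m + 18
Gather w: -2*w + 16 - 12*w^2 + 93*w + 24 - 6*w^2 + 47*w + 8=-18*w^2 + 138*w + 48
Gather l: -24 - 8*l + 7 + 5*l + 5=-3*l - 12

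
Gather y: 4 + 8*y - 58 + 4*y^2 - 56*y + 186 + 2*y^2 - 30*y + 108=6*y^2 - 78*y + 240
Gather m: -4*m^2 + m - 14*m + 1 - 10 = -4*m^2 - 13*m - 9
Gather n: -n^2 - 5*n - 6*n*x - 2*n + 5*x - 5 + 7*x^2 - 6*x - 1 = -n^2 + n*(-6*x - 7) + 7*x^2 - x - 6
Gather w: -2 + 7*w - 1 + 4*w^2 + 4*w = 4*w^2 + 11*w - 3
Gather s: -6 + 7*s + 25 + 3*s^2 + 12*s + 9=3*s^2 + 19*s + 28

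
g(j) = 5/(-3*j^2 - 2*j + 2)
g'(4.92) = 0.02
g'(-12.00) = 0.00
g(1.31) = -0.87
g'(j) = 5*(6*j + 2)/(-3*j^2 - 2*j + 2)^2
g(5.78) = -0.05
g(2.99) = -0.16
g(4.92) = -0.06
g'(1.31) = 1.48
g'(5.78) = 0.02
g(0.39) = 6.55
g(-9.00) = -0.02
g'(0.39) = 37.21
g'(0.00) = 2.50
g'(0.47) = 152.68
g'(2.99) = 0.11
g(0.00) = 2.50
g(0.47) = 12.58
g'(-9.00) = -0.00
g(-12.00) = -0.01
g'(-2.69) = -0.34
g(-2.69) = -0.35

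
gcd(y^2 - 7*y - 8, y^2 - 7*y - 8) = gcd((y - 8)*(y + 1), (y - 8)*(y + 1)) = y^2 - 7*y - 8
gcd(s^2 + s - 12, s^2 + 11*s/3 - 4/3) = s + 4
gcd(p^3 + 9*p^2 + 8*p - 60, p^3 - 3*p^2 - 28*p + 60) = p^2 + 3*p - 10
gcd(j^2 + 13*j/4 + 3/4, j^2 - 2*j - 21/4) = 1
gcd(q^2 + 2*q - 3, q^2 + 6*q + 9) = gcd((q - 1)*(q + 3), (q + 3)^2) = q + 3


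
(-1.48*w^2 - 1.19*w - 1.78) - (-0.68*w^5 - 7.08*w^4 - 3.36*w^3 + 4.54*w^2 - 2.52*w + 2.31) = 0.68*w^5 + 7.08*w^4 + 3.36*w^3 - 6.02*w^2 + 1.33*w - 4.09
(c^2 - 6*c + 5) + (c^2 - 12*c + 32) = 2*c^2 - 18*c + 37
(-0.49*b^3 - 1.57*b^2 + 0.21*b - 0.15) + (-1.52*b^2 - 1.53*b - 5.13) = -0.49*b^3 - 3.09*b^2 - 1.32*b - 5.28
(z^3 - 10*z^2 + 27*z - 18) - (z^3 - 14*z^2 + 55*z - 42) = 4*z^2 - 28*z + 24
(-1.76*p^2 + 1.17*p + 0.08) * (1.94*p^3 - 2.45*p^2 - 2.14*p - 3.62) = -3.4144*p^5 + 6.5818*p^4 + 1.0551*p^3 + 3.6714*p^2 - 4.4066*p - 0.2896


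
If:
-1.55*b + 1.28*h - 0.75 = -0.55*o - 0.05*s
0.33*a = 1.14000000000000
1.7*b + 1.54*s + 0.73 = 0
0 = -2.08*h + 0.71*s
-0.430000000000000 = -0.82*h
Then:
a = 3.45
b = -1.82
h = 0.52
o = -5.13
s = 1.54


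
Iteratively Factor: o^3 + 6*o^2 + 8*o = (o)*(o^2 + 6*o + 8) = o*(o + 2)*(o + 4)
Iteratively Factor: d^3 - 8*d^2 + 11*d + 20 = (d - 5)*(d^2 - 3*d - 4) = (d - 5)*(d + 1)*(d - 4)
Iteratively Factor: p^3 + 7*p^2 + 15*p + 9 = (p + 3)*(p^2 + 4*p + 3) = (p + 1)*(p + 3)*(p + 3)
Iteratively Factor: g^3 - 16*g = (g - 4)*(g^2 + 4*g) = (g - 4)*(g + 4)*(g)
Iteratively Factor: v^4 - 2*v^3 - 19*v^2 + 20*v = (v - 5)*(v^3 + 3*v^2 - 4*v) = (v - 5)*(v - 1)*(v^2 + 4*v) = v*(v - 5)*(v - 1)*(v + 4)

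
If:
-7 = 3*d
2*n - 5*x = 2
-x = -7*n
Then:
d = -7/3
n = -2/33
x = -14/33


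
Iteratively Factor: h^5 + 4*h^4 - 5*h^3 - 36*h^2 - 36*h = (h - 3)*(h^4 + 7*h^3 + 16*h^2 + 12*h) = (h - 3)*(h + 2)*(h^3 + 5*h^2 + 6*h) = (h - 3)*(h + 2)*(h + 3)*(h^2 + 2*h) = h*(h - 3)*(h + 2)*(h + 3)*(h + 2)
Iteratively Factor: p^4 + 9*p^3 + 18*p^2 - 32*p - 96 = (p + 4)*(p^3 + 5*p^2 - 2*p - 24) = (p + 3)*(p + 4)*(p^2 + 2*p - 8) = (p + 3)*(p + 4)^2*(p - 2)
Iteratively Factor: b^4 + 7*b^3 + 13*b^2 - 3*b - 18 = (b + 3)*(b^3 + 4*b^2 + b - 6) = (b - 1)*(b + 3)*(b^2 + 5*b + 6) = (b - 1)*(b + 2)*(b + 3)*(b + 3)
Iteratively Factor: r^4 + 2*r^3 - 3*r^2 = (r)*(r^3 + 2*r^2 - 3*r) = r*(r + 3)*(r^2 - r) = r^2*(r + 3)*(r - 1)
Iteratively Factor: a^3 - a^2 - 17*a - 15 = (a - 5)*(a^2 + 4*a + 3) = (a - 5)*(a + 3)*(a + 1)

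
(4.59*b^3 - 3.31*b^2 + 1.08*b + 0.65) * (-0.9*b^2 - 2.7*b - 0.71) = -4.131*b^5 - 9.414*b^4 + 4.7061*b^3 - 1.1509*b^2 - 2.5218*b - 0.4615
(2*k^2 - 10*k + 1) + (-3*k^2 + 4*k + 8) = -k^2 - 6*k + 9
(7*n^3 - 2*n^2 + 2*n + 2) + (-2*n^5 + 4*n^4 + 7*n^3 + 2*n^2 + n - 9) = -2*n^5 + 4*n^4 + 14*n^3 + 3*n - 7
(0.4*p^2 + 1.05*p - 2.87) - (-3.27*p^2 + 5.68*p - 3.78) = 3.67*p^2 - 4.63*p + 0.91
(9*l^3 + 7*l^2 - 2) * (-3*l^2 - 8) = -27*l^5 - 21*l^4 - 72*l^3 - 50*l^2 + 16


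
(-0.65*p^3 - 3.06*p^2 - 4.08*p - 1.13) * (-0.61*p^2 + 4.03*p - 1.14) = 0.3965*p^5 - 0.7529*p^4 - 9.102*p^3 - 12.2647*p^2 + 0.0972999999999997*p + 1.2882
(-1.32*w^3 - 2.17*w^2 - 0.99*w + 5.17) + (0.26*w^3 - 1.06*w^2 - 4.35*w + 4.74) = -1.06*w^3 - 3.23*w^2 - 5.34*w + 9.91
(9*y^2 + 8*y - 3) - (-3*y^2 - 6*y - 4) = 12*y^2 + 14*y + 1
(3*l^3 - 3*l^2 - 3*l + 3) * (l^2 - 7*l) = 3*l^5 - 24*l^4 + 18*l^3 + 24*l^2 - 21*l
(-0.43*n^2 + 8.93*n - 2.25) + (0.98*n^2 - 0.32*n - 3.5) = 0.55*n^2 + 8.61*n - 5.75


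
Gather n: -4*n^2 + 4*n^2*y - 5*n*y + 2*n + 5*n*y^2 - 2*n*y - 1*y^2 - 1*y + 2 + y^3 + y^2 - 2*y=n^2*(4*y - 4) + n*(5*y^2 - 7*y + 2) + y^3 - 3*y + 2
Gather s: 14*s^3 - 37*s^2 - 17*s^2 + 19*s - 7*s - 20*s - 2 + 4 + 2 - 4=14*s^3 - 54*s^2 - 8*s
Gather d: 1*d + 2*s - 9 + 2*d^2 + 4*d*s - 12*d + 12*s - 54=2*d^2 + d*(4*s - 11) + 14*s - 63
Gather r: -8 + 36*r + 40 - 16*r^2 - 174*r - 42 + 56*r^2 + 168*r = 40*r^2 + 30*r - 10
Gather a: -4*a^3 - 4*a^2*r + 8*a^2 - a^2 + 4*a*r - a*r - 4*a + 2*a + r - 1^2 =-4*a^3 + a^2*(7 - 4*r) + a*(3*r - 2) + r - 1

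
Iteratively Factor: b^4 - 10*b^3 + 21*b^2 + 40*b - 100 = (b - 5)*(b^3 - 5*b^2 - 4*b + 20) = (b - 5)*(b + 2)*(b^2 - 7*b + 10) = (b - 5)^2*(b + 2)*(b - 2)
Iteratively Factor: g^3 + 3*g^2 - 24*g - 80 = (g + 4)*(g^2 - g - 20) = (g - 5)*(g + 4)*(g + 4)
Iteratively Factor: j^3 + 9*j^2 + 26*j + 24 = (j + 4)*(j^2 + 5*j + 6) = (j + 3)*(j + 4)*(j + 2)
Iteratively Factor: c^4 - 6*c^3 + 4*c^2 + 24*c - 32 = (c - 4)*(c^3 - 2*c^2 - 4*c + 8) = (c - 4)*(c - 2)*(c^2 - 4) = (c - 4)*(c - 2)^2*(c + 2)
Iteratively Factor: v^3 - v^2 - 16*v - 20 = (v - 5)*(v^2 + 4*v + 4) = (v - 5)*(v + 2)*(v + 2)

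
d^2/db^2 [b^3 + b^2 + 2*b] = 6*b + 2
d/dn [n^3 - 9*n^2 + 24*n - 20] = 3*n^2 - 18*n + 24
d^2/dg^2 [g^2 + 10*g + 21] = 2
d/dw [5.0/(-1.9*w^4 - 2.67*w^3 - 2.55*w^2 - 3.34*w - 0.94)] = (38.0*w^3 + 40.05*w^2 + 25.5*w + 16.7)/(1.9*w^4 + 2.67*w^3 + 2.55*w^2 + 3.34*w + 0.94)^2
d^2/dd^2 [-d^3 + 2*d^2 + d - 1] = 4 - 6*d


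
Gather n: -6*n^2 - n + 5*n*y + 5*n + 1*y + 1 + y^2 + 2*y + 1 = -6*n^2 + n*(5*y + 4) + y^2 + 3*y + 2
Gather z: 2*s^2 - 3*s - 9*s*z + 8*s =2*s^2 - 9*s*z + 5*s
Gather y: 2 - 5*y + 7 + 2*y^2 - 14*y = 2*y^2 - 19*y + 9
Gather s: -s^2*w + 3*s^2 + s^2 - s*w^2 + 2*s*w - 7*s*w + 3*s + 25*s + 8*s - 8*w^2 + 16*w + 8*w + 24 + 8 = s^2*(4 - w) + s*(-w^2 - 5*w + 36) - 8*w^2 + 24*w + 32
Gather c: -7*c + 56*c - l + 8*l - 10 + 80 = 49*c + 7*l + 70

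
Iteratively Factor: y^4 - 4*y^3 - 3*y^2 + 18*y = (y + 2)*(y^3 - 6*y^2 + 9*y) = (y - 3)*(y + 2)*(y^2 - 3*y) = (y - 3)^2*(y + 2)*(y)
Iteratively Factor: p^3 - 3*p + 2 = (p - 1)*(p^2 + p - 2) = (p - 1)*(p + 2)*(p - 1)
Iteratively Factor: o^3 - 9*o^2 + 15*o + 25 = (o - 5)*(o^2 - 4*o - 5) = (o - 5)^2*(o + 1)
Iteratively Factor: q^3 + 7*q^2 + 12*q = (q)*(q^2 + 7*q + 12) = q*(q + 3)*(q + 4)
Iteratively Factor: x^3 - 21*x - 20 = (x + 1)*(x^2 - x - 20) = (x - 5)*(x + 1)*(x + 4)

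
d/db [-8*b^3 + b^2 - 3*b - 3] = -24*b^2 + 2*b - 3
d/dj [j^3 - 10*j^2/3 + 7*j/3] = 3*j^2 - 20*j/3 + 7/3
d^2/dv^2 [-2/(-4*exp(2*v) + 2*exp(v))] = ((1 - 8*exp(v))*(2*exp(v) - 1) + 2*(4*exp(v) - 1)^2)*exp(-v)/(2*exp(v) - 1)^3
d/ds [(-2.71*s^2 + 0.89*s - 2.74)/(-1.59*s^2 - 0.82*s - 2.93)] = (3.6373*s^2 + 7.1674*s - 4.8545)/(2.5281*s^4 + 2.6076*s^3 + 9.9898*s^2 + 4.8052*s + 8.5849)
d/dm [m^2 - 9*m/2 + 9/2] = 2*m - 9/2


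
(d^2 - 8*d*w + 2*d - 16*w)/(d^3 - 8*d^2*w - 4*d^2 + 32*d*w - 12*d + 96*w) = 1/(d - 6)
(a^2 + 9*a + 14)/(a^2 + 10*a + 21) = (a + 2)/(a + 3)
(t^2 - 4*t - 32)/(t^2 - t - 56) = (t + 4)/(t + 7)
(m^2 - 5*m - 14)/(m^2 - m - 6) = (m - 7)/(m - 3)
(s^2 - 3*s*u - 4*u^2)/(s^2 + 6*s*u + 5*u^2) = (s - 4*u)/(s + 5*u)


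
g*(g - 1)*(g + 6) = g^3 + 5*g^2 - 6*g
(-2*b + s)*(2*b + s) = -4*b^2 + s^2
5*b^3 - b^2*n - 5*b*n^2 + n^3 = (-5*b + n)*(-b + n)*(b + n)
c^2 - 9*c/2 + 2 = (c - 4)*(c - 1/2)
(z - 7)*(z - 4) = z^2 - 11*z + 28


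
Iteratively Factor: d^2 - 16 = (d + 4)*(d - 4)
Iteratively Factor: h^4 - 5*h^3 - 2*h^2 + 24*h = (h - 3)*(h^3 - 2*h^2 - 8*h) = (h - 4)*(h - 3)*(h^2 + 2*h) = (h - 4)*(h - 3)*(h + 2)*(h)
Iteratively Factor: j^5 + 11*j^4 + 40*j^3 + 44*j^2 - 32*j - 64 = (j + 4)*(j^4 + 7*j^3 + 12*j^2 - 4*j - 16) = (j + 2)*(j + 4)*(j^3 + 5*j^2 + 2*j - 8) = (j + 2)*(j + 4)^2*(j^2 + j - 2) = (j - 1)*(j + 2)*(j + 4)^2*(j + 2)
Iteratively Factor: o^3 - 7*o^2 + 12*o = (o - 4)*(o^2 - 3*o) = (o - 4)*(o - 3)*(o)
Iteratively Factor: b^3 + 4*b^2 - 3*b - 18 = (b - 2)*(b^2 + 6*b + 9) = (b - 2)*(b + 3)*(b + 3)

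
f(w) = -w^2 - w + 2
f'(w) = -2*w - 1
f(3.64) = -14.89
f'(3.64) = -8.28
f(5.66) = -35.70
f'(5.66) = -12.32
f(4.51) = -22.85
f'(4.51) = -10.02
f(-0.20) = 2.16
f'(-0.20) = -0.60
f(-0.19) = 2.15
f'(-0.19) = -0.62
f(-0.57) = 2.25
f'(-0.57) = 0.14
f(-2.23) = -0.74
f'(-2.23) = 3.46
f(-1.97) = 0.09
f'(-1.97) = 2.94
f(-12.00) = -130.00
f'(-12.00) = 23.00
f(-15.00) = -208.00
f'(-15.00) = 29.00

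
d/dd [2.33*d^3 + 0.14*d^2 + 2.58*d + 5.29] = 6.99*d^2 + 0.28*d + 2.58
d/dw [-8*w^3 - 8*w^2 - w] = -24*w^2 - 16*w - 1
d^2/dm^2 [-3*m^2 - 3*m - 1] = -6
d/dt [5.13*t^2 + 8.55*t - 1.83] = 10.26*t + 8.55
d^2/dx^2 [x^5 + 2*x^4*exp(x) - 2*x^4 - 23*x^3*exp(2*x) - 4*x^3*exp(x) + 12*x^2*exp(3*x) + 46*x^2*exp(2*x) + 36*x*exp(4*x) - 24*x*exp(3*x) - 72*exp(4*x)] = 2*x^4*exp(x) - 92*x^3*exp(2*x) + 12*x^3*exp(x) + 20*x^3 + 108*x^2*exp(3*x) - 92*x^2*exp(2*x) - 24*x^2 + 576*x*exp(4*x) - 72*x*exp(3*x) + 230*x*exp(2*x) - 24*x*exp(x) - 864*exp(4*x) - 120*exp(3*x) + 92*exp(2*x)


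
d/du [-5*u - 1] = -5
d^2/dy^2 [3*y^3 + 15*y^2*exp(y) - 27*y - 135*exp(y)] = 15*y^2*exp(y) + 60*y*exp(y) + 18*y - 105*exp(y)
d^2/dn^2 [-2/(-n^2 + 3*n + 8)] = 4*(n^2 - 3*n - (2*n - 3)^2 - 8)/(-n^2 + 3*n + 8)^3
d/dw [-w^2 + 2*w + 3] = 2 - 2*w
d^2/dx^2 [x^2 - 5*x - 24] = 2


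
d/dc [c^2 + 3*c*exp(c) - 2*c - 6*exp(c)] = 3*c*exp(c) + 2*c - 3*exp(c) - 2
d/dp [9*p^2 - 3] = 18*p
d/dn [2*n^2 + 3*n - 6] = 4*n + 3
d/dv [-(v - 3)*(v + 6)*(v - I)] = -3*v^2 + 2*v*(-3 + I) + 18 + 3*I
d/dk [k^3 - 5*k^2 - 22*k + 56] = 3*k^2 - 10*k - 22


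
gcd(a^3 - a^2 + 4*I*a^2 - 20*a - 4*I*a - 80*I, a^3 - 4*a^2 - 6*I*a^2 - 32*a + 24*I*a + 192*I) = a + 4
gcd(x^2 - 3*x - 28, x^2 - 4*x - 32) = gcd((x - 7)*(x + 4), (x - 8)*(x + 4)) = x + 4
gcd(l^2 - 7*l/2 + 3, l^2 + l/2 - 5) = l - 2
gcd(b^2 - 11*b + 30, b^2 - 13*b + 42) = b - 6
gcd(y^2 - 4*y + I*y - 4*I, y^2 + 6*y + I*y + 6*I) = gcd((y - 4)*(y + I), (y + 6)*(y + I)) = y + I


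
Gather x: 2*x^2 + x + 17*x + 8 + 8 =2*x^2 + 18*x + 16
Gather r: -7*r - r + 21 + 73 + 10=104 - 8*r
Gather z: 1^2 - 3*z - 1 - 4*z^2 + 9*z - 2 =-4*z^2 + 6*z - 2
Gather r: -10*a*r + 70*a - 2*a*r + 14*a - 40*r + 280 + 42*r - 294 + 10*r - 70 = 84*a + r*(12 - 12*a) - 84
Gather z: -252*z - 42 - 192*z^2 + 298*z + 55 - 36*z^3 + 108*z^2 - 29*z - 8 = -36*z^3 - 84*z^2 + 17*z + 5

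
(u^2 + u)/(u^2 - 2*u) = (u + 1)/(u - 2)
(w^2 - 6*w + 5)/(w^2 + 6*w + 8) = (w^2 - 6*w + 5)/(w^2 + 6*w + 8)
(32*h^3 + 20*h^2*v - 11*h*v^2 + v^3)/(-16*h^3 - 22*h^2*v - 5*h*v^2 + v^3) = (-4*h + v)/(2*h + v)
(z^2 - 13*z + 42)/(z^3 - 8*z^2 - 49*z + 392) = (z - 6)/(z^2 - z - 56)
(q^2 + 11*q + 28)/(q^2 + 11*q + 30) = (q^2 + 11*q + 28)/(q^2 + 11*q + 30)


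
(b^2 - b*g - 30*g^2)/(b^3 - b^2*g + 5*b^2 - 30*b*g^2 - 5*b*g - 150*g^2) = 1/(b + 5)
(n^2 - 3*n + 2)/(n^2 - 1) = (n - 2)/(n + 1)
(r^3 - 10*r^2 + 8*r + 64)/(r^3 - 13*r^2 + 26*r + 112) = (r - 4)/(r - 7)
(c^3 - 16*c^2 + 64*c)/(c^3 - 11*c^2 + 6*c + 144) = c*(c - 8)/(c^2 - 3*c - 18)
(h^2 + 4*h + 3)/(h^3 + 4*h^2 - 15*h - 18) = (h + 3)/(h^2 + 3*h - 18)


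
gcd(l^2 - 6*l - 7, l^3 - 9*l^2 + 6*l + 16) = l + 1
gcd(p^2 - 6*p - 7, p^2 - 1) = p + 1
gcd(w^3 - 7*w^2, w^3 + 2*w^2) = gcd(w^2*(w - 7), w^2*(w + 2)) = w^2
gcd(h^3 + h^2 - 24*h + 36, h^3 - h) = 1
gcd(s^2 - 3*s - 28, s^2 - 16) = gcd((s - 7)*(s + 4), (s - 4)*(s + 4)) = s + 4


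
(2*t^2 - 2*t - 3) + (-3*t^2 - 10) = -t^2 - 2*t - 13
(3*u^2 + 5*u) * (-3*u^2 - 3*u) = -9*u^4 - 24*u^3 - 15*u^2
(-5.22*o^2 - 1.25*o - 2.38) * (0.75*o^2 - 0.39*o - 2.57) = -3.915*o^4 + 1.0983*o^3 + 12.1179*o^2 + 4.1407*o + 6.1166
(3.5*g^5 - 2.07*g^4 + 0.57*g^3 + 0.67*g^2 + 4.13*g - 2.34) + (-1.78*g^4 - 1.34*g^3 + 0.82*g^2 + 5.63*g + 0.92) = 3.5*g^5 - 3.85*g^4 - 0.77*g^3 + 1.49*g^2 + 9.76*g - 1.42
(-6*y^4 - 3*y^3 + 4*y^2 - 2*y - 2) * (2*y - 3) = -12*y^5 + 12*y^4 + 17*y^3 - 16*y^2 + 2*y + 6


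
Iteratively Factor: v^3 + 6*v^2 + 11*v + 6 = (v + 1)*(v^2 + 5*v + 6) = (v + 1)*(v + 3)*(v + 2)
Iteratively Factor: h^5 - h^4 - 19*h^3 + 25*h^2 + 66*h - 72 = (h - 1)*(h^4 - 19*h^2 + 6*h + 72) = (h - 3)*(h - 1)*(h^3 + 3*h^2 - 10*h - 24) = (h - 3)*(h - 1)*(h + 2)*(h^2 + h - 12) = (h - 3)^2*(h - 1)*(h + 2)*(h + 4)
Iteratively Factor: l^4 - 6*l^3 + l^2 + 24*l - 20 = (l - 1)*(l^3 - 5*l^2 - 4*l + 20) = (l - 1)*(l + 2)*(l^2 - 7*l + 10) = (l - 2)*(l - 1)*(l + 2)*(l - 5)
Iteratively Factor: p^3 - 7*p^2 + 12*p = (p - 4)*(p^2 - 3*p) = p*(p - 4)*(p - 3)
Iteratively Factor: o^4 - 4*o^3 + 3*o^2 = (o - 1)*(o^3 - 3*o^2) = (o - 3)*(o - 1)*(o^2) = o*(o - 3)*(o - 1)*(o)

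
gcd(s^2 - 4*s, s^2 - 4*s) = s^2 - 4*s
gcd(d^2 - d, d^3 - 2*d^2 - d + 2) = d - 1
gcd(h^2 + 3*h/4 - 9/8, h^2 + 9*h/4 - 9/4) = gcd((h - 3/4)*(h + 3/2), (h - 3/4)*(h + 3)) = h - 3/4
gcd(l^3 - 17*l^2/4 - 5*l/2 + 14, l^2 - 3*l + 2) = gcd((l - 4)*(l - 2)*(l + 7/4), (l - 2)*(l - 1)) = l - 2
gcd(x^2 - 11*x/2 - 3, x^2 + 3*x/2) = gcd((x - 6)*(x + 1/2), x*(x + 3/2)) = 1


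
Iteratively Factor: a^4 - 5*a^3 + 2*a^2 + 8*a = (a)*(a^3 - 5*a^2 + 2*a + 8) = a*(a + 1)*(a^2 - 6*a + 8) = a*(a - 4)*(a + 1)*(a - 2)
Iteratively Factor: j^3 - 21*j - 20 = (j - 5)*(j^2 + 5*j + 4) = (j - 5)*(j + 4)*(j + 1)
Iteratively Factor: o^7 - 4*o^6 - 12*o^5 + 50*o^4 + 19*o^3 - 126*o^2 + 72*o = (o - 3)*(o^6 - o^5 - 15*o^4 + 5*o^3 + 34*o^2 - 24*o) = (o - 3)*(o + 3)*(o^5 - 4*o^4 - 3*o^3 + 14*o^2 - 8*o) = (o - 3)*(o + 2)*(o + 3)*(o^4 - 6*o^3 + 9*o^2 - 4*o) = o*(o - 3)*(o + 2)*(o + 3)*(o^3 - 6*o^2 + 9*o - 4) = o*(o - 3)*(o - 1)*(o + 2)*(o + 3)*(o^2 - 5*o + 4) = o*(o - 3)*(o - 1)^2*(o + 2)*(o + 3)*(o - 4)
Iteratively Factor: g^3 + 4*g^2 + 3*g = (g + 3)*(g^2 + g) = g*(g + 3)*(g + 1)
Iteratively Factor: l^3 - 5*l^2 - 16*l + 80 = (l - 4)*(l^2 - l - 20) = (l - 5)*(l - 4)*(l + 4)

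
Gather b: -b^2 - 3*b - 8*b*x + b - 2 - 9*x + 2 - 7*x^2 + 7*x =-b^2 + b*(-8*x - 2) - 7*x^2 - 2*x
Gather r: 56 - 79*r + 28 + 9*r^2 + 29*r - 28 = 9*r^2 - 50*r + 56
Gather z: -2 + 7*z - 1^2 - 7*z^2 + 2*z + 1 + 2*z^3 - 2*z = 2*z^3 - 7*z^2 + 7*z - 2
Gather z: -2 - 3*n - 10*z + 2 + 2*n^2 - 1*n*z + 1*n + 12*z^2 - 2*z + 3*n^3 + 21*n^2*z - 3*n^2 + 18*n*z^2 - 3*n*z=3*n^3 - n^2 - 2*n + z^2*(18*n + 12) + z*(21*n^2 - 4*n - 12)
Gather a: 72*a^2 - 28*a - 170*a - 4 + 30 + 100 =72*a^2 - 198*a + 126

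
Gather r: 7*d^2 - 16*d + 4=7*d^2 - 16*d + 4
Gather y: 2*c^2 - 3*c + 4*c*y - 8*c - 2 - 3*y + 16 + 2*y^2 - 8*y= 2*c^2 - 11*c + 2*y^2 + y*(4*c - 11) + 14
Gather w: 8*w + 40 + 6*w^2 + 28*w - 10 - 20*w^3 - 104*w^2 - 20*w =-20*w^3 - 98*w^2 + 16*w + 30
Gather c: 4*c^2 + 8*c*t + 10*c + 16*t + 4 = 4*c^2 + c*(8*t + 10) + 16*t + 4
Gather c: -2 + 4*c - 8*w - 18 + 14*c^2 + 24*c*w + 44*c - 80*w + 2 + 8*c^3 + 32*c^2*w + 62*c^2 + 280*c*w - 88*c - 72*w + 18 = 8*c^3 + c^2*(32*w + 76) + c*(304*w - 40) - 160*w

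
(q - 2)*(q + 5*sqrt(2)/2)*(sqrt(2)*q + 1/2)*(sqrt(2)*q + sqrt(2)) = 2*q^4 - 2*q^3 + 11*sqrt(2)*q^3/2 - 11*sqrt(2)*q^2/2 - 3*q^2/2 - 11*sqrt(2)*q - 5*q/2 - 5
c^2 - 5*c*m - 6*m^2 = (c - 6*m)*(c + m)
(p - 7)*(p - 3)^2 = p^3 - 13*p^2 + 51*p - 63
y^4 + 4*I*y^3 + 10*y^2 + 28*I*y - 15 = (y - 3*I)*(y + I)^2*(y + 5*I)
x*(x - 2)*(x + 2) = x^3 - 4*x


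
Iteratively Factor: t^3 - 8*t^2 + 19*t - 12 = (t - 1)*(t^2 - 7*t + 12) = (t - 4)*(t - 1)*(t - 3)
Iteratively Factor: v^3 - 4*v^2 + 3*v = (v - 1)*(v^2 - 3*v) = (v - 3)*(v - 1)*(v)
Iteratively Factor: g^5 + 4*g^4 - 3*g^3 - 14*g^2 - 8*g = (g + 4)*(g^4 - 3*g^2 - 2*g) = (g + 1)*(g + 4)*(g^3 - g^2 - 2*g) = (g + 1)^2*(g + 4)*(g^2 - 2*g) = (g - 2)*(g + 1)^2*(g + 4)*(g)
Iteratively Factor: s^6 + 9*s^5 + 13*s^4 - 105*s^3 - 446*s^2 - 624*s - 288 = (s + 1)*(s^5 + 8*s^4 + 5*s^3 - 110*s^2 - 336*s - 288) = (s + 1)*(s + 3)*(s^4 + 5*s^3 - 10*s^2 - 80*s - 96) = (s + 1)*(s + 3)^2*(s^3 + 2*s^2 - 16*s - 32) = (s + 1)*(s + 3)^2*(s + 4)*(s^2 - 2*s - 8) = (s - 4)*(s + 1)*(s + 3)^2*(s + 4)*(s + 2)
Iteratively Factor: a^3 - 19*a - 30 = (a + 3)*(a^2 - 3*a - 10) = (a - 5)*(a + 3)*(a + 2)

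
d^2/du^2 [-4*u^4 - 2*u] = -48*u^2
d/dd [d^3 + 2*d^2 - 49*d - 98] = 3*d^2 + 4*d - 49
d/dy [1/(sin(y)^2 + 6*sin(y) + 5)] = -2*(sin(y) + 3)*cos(y)/(sin(y)^2 + 6*sin(y) + 5)^2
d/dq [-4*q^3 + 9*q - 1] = 9 - 12*q^2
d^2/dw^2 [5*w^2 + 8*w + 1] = 10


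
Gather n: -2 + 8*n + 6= 8*n + 4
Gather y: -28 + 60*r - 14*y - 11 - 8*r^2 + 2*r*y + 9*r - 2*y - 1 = -8*r^2 + 69*r + y*(2*r - 16) - 40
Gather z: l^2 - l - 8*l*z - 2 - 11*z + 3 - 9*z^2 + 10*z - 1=l^2 - l - 9*z^2 + z*(-8*l - 1)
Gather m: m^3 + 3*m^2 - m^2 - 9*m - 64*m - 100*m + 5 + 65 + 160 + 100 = m^3 + 2*m^2 - 173*m + 330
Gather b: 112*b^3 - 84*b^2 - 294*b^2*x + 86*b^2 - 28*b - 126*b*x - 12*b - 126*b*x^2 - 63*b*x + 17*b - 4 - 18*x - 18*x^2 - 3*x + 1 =112*b^3 + b^2*(2 - 294*x) + b*(-126*x^2 - 189*x - 23) - 18*x^2 - 21*x - 3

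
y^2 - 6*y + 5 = (y - 5)*(y - 1)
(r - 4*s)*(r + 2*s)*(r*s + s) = r^3*s - 2*r^2*s^2 + r^2*s - 8*r*s^3 - 2*r*s^2 - 8*s^3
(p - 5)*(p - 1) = p^2 - 6*p + 5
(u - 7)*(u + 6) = u^2 - u - 42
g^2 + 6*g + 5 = (g + 1)*(g + 5)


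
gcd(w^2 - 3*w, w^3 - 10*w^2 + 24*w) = w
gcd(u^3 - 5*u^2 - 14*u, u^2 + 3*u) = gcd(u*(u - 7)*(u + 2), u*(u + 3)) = u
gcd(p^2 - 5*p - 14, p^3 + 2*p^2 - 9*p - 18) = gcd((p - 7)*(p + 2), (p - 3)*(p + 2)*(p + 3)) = p + 2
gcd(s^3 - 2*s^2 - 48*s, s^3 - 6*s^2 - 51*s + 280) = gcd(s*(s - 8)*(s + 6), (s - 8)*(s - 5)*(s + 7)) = s - 8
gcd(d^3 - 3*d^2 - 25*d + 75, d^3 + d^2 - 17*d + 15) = d^2 + 2*d - 15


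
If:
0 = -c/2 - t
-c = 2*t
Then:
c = -2*t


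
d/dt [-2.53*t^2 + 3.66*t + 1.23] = 3.66 - 5.06*t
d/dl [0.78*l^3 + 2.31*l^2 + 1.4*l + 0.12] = 2.34*l^2 + 4.62*l + 1.4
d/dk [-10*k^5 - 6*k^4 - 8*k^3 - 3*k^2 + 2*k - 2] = -50*k^4 - 24*k^3 - 24*k^2 - 6*k + 2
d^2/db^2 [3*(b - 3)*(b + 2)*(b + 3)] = 18*b + 12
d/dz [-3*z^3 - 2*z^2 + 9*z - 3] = -9*z^2 - 4*z + 9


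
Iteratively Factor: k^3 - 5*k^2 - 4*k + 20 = (k - 2)*(k^2 - 3*k - 10) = (k - 5)*(k - 2)*(k + 2)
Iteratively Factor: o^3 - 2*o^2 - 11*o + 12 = (o - 1)*(o^2 - o - 12) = (o - 4)*(o - 1)*(o + 3)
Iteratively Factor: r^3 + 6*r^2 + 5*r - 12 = (r + 3)*(r^2 + 3*r - 4) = (r + 3)*(r + 4)*(r - 1)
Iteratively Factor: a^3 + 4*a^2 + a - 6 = (a + 3)*(a^2 + a - 2) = (a - 1)*(a + 3)*(a + 2)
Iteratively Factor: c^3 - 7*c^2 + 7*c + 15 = (c - 3)*(c^2 - 4*c - 5) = (c - 5)*(c - 3)*(c + 1)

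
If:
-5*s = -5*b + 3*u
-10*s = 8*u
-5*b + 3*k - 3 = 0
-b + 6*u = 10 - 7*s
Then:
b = -10/3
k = -41/9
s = -40/3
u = 50/3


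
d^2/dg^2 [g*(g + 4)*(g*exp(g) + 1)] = g^3*exp(g) + 10*g^2*exp(g) + 22*g*exp(g) + 8*exp(g) + 2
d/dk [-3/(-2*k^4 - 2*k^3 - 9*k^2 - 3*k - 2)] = 3*(-8*k^3 - 6*k^2 - 18*k - 3)/(2*k^4 + 2*k^3 + 9*k^2 + 3*k + 2)^2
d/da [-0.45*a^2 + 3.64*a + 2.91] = 3.64 - 0.9*a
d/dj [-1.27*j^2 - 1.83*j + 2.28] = -2.54*j - 1.83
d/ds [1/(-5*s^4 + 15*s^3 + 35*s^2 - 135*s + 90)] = (4*s^3 - 9*s^2 - 14*s + 27)/(5*(-s^4 + 3*s^3 + 7*s^2 - 27*s + 18)^2)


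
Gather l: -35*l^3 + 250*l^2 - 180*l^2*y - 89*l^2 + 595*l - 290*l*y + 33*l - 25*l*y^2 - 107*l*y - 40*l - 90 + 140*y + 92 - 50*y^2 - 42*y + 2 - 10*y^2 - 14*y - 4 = -35*l^3 + l^2*(161 - 180*y) + l*(-25*y^2 - 397*y + 588) - 60*y^2 + 84*y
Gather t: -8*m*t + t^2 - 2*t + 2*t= -8*m*t + t^2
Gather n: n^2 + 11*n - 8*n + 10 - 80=n^2 + 3*n - 70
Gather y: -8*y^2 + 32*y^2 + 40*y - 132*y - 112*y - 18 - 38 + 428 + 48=24*y^2 - 204*y + 420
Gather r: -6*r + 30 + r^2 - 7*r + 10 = r^2 - 13*r + 40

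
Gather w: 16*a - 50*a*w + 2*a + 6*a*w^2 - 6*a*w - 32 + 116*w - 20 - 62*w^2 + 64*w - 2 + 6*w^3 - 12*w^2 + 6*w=18*a + 6*w^3 + w^2*(6*a - 74) + w*(186 - 56*a) - 54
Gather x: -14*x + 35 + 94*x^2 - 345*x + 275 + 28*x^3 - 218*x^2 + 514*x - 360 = 28*x^3 - 124*x^2 + 155*x - 50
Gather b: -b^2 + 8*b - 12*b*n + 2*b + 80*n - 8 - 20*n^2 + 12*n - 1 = -b^2 + b*(10 - 12*n) - 20*n^2 + 92*n - 9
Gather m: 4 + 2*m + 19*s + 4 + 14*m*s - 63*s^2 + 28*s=m*(14*s + 2) - 63*s^2 + 47*s + 8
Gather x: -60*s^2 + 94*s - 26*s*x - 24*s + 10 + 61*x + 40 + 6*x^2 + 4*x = -60*s^2 + 70*s + 6*x^2 + x*(65 - 26*s) + 50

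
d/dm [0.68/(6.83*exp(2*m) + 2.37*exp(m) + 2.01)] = (-9.2888*exp(m) - 1.6116)*exp(m)/(6.83*exp(2*m) + 2.37*exp(m) + 2.01)^2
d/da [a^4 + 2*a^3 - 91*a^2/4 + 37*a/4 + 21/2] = 4*a^3 + 6*a^2 - 91*a/2 + 37/4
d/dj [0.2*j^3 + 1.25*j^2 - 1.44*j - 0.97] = 0.6*j^2 + 2.5*j - 1.44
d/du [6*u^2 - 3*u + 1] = 12*u - 3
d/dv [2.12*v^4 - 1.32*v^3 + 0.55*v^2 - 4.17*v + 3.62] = 8.48*v^3 - 3.96*v^2 + 1.1*v - 4.17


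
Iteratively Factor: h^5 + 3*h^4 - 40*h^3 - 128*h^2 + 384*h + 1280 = (h - 4)*(h^4 + 7*h^3 - 12*h^2 - 176*h - 320) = (h - 4)*(h + 4)*(h^3 + 3*h^2 - 24*h - 80) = (h - 4)*(h + 4)^2*(h^2 - h - 20) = (h - 4)*(h + 4)^3*(h - 5)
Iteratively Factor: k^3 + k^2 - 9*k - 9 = (k - 3)*(k^2 + 4*k + 3) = (k - 3)*(k + 3)*(k + 1)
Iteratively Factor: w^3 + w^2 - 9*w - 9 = (w - 3)*(w^2 + 4*w + 3) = (w - 3)*(w + 3)*(w + 1)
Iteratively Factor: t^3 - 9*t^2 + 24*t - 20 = (t - 2)*(t^2 - 7*t + 10) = (t - 5)*(t - 2)*(t - 2)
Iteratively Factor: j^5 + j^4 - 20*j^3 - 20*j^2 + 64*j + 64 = (j - 2)*(j^4 + 3*j^3 - 14*j^2 - 48*j - 32) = (j - 4)*(j - 2)*(j^3 + 7*j^2 + 14*j + 8) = (j - 4)*(j - 2)*(j + 1)*(j^2 + 6*j + 8) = (j - 4)*(j - 2)*(j + 1)*(j + 4)*(j + 2)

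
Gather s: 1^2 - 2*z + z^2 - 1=z^2 - 2*z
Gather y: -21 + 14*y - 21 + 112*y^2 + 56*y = 112*y^2 + 70*y - 42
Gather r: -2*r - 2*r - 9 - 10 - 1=-4*r - 20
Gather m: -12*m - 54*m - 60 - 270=-66*m - 330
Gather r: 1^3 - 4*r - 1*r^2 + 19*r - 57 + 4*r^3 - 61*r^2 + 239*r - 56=4*r^3 - 62*r^2 + 254*r - 112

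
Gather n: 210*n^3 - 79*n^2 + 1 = 210*n^3 - 79*n^2 + 1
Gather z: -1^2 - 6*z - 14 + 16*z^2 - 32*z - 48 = 16*z^2 - 38*z - 63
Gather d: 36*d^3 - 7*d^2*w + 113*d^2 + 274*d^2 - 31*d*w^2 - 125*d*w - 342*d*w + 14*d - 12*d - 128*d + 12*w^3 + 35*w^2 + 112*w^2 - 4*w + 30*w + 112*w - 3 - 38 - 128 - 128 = 36*d^3 + d^2*(387 - 7*w) + d*(-31*w^2 - 467*w - 126) + 12*w^3 + 147*w^2 + 138*w - 297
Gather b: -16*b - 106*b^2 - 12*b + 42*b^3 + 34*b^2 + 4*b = 42*b^3 - 72*b^2 - 24*b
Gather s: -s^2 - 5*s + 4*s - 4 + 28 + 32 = -s^2 - s + 56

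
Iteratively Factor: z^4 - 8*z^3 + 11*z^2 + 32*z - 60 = (z + 2)*(z^3 - 10*z^2 + 31*z - 30) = (z - 5)*(z + 2)*(z^2 - 5*z + 6) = (z - 5)*(z - 2)*(z + 2)*(z - 3)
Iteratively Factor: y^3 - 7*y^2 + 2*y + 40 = (y - 4)*(y^2 - 3*y - 10) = (y - 5)*(y - 4)*(y + 2)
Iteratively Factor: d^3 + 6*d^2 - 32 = (d + 4)*(d^2 + 2*d - 8) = (d - 2)*(d + 4)*(d + 4)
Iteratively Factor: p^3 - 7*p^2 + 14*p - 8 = (p - 1)*(p^2 - 6*p + 8) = (p - 2)*(p - 1)*(p - 4)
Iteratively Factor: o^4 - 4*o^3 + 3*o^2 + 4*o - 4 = (o - 2)*(o^3 - 2*o^2 - o + 2) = (o - 2)*(o + 1)*(o^2 - 3*o + 2) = (o - 2)^2*(o + 1)*(o - 1)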